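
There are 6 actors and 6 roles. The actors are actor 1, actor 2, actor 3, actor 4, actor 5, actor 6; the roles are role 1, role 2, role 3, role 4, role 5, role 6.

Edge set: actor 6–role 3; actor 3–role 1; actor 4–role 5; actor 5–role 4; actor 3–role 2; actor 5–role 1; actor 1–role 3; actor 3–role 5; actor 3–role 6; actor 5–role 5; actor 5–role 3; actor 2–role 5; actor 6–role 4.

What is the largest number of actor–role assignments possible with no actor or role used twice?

5

A valid assignment of size 5: actor 1-role 3, actor 2-role 5, actor 3-role 2, actor 5-role 1, actor 6-role 4.
The set {actor 2, actor 4} has only 1 neighbour ({role 5}), so by Hall's theorem at most 5 of the 6 actors can be matched.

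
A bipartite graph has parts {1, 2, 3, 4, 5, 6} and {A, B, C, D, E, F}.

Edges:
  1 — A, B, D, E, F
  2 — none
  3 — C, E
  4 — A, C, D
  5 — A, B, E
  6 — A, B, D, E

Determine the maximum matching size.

5

For example, pair 1–A, 3–C, 4–D, 5–E, 6–B.
The set {2} has only 0 neighbours (∅), so by Hall's theorem at most 5 of the 6 left vertices can be matched.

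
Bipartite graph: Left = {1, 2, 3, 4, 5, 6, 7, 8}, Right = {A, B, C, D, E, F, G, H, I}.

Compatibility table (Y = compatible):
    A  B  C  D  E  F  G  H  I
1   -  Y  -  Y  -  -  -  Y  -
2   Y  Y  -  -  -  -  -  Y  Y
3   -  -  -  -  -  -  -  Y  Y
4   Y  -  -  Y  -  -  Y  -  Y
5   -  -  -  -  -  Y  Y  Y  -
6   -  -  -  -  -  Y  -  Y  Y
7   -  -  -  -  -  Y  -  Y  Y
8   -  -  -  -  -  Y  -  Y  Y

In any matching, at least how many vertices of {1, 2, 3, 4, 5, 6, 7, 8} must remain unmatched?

A valid assignment of size 7: 1-B, 2-A, 3-I, 4-D, 5-G, 6-H, 7-F.
The set {3, 6, 7, 8} has only 3 neighbours ({F, H, I}), so by Hall's theorem at most 7 of the 8 left vertices can be matched.
That matches 7 of the 8, leaving 1 unmatched; no matching can do better.

1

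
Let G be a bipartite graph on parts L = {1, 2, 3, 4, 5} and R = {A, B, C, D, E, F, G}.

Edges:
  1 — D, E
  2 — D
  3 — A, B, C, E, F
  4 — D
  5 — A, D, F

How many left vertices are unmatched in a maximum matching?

1

One maximum matching: 1-E, 2-D, 3-A, 5-F.
The set {2, 4} has only 1 neighbour ({D}), so by Hall's theorem at most 4 of the 5 left vertices can be matched.
That matches 4 of the 5, leaving 1 unmatched; no matching can do better.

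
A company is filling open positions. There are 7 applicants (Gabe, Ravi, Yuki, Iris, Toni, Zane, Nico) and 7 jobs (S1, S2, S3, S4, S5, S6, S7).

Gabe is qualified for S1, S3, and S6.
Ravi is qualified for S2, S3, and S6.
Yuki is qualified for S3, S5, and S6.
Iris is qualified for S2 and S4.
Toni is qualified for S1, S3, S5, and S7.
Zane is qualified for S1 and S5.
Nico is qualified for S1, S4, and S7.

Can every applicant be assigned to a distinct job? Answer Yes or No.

Yes

For example, pair Gabe→S3, Ravi→S6, Yuki→S5, Iris→S2, Toni→S7, Zane→S1, Nico→S4.
Every applicant is matched, so this is a perfect matching.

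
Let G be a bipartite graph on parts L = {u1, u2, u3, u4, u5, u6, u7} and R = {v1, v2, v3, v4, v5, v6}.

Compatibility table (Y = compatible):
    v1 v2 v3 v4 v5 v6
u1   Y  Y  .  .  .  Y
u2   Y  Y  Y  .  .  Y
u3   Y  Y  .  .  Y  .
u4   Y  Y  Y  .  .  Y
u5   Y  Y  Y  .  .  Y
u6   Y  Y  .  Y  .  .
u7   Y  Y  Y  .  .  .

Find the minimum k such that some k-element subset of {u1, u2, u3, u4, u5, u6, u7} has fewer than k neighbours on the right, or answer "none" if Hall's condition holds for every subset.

Take S = {u1, u2, u4, u5, u7}. Its neighbourhood is {v1, v2, v3, v6}, so |N(S)| = 4 < |S| = 5.
Every subset of size less than 5 has at least as many neighbours as members, so 5 is the minimum.

5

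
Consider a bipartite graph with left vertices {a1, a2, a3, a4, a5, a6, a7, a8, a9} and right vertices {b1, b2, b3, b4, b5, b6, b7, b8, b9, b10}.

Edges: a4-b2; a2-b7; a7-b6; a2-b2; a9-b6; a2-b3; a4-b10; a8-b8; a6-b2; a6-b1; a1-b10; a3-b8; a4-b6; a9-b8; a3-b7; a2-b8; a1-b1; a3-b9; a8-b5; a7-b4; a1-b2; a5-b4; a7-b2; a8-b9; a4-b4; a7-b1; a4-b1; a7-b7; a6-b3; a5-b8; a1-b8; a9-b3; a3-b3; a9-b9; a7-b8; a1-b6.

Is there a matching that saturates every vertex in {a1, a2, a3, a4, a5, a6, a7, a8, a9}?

A valid assignment of size 9: a1–b10, a2–b7, a3–b8, a4–b6, a5–b4, a6–b2, a7–b1, a8–b5, a9–b3.
All 9 left vertices are covered.

Yes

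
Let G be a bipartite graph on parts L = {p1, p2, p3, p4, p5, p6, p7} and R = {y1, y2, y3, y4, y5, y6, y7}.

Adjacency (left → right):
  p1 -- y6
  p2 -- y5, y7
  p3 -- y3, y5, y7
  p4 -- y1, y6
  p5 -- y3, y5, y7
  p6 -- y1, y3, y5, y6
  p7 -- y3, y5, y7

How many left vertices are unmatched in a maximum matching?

One maximum matching: p1-y6, p2-y5, p3-y7, p4-y1, p5-y3.
The set {p1, p2, p3, p4, p5, p6, p7} has only 5 neighbours ({y1, y3, y5, y6, y7}), so by Hall's theorem at most 5 of the 7 left vertices can be matched.
That matches 5 of the 7, leaving 2 unmatched; no matching can do better.

2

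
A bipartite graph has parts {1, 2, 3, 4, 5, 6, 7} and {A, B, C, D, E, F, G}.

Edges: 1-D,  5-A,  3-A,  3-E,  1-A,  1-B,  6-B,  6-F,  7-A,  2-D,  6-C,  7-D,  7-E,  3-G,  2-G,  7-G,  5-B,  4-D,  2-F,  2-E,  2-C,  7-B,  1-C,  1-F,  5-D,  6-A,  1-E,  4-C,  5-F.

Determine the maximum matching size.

For example, pair 1→B, 2→E, 3→A, 4→C, 5→D, 6→F, 7→G.
All 7 left vertices are matched, so no larger matching exists.

7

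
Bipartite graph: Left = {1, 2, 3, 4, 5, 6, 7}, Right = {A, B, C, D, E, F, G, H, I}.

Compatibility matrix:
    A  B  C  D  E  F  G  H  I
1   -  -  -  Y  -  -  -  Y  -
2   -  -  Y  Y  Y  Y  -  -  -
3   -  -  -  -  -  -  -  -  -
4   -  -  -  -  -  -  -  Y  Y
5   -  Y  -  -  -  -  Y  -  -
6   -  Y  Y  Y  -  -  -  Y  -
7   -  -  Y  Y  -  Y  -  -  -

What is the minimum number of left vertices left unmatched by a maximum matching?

1

One maximum matching: 1-D, 2-E, 4-H, 5-G, 6-B, 7-F.
The set {3} has only 0 neighbours (∅), so by Hall's theorem at most 6 of the 7 left vertices can be matched.
That matches 6 of the 7, leaving 1 unmatched; no matching can do better.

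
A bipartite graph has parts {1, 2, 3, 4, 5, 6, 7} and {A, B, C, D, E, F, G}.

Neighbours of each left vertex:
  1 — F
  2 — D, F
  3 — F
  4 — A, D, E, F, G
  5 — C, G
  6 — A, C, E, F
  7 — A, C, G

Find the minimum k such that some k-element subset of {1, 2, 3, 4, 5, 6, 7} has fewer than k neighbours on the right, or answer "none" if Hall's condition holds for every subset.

Take S = {1, 3}. Its neighbourhood is {F}, so |N(S)| = 1 < |S| = 2.
No single vertex violates Hall's condition since each has at least one neighbour, so 2 is the minimum.

2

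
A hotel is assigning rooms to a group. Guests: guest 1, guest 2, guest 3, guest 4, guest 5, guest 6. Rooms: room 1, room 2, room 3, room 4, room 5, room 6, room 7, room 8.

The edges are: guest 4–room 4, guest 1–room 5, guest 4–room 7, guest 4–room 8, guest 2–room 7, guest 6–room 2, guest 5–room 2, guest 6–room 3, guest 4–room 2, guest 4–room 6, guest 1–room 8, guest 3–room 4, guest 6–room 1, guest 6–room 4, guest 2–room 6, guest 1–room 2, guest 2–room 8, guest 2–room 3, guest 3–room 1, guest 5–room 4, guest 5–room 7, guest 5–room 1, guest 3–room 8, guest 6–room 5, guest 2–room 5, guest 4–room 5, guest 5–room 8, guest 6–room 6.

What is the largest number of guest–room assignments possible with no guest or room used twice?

For example, pair guest 1→room 5, guest 2→room 3, guest 3→room 1, guest 4→room 8, guest 5→room 2, guest 6→room 4.
This saturates every guest, so 6 is the maximum.

6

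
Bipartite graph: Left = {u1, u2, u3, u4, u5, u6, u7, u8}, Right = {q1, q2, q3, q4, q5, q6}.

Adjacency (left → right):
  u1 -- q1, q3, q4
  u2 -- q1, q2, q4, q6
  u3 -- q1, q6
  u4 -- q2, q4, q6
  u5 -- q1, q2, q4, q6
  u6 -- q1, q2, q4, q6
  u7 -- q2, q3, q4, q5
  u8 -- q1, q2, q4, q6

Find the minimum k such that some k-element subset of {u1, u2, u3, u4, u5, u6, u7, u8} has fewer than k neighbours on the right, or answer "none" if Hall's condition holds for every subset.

5

Take S = {u2, u3, u4, u5, u6}. Its neighbourhood is {q1, q2, q4, q6}, so |N(S)| = 4 < |S| = 5.
Every subset of size less than 5 has at least as many neighbours as members, so 5 is the minimum.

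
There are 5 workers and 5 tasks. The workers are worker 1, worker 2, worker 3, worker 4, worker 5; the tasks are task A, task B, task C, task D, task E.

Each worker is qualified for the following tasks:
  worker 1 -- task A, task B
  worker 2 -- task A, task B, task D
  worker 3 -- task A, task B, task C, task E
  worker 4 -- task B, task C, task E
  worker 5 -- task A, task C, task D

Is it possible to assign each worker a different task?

For example, pair worker 1–task B, worker 2–task A, worker 3–task E, worker 4–task C, worker 5–task D.
Every worker is matched, so this is a perfect matching.

Yes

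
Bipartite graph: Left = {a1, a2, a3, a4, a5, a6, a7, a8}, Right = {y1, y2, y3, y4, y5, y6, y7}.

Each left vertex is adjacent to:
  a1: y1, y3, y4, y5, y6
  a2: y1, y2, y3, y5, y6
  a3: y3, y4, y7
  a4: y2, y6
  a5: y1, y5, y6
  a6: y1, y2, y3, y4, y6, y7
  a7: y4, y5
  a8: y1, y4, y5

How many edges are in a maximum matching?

7

A valid assignment of size 7: a1-y1, a2-y6, a3-y3, a4-y2, a5-y5, a6-y7, a7-y4.
The set {a1, a2, a3, a4, a5, a6, a7, a8} has only 7 neighbours ({y1, y2, y3, y4, y5, y6, y7}), so by Hall's theorem at most 7 of the 8 left vertices can be matched.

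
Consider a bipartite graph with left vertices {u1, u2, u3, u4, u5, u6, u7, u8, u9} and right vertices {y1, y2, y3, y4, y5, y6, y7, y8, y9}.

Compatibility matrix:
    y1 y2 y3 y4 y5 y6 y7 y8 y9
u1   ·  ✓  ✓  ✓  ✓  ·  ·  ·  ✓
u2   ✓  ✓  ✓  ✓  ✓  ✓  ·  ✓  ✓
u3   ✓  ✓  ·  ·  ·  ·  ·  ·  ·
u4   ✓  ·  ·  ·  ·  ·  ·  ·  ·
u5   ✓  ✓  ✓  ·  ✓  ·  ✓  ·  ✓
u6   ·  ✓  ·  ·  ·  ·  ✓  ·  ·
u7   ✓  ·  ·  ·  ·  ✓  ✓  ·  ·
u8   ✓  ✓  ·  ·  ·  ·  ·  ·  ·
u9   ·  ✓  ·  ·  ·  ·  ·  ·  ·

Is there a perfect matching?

No

The set {u3, u4, u8, u9} has only 2 neighbours ({y1, y2}), so by Hall's theorem at most 7 of the 9 left vertices can be matched.
Hence no matching covers every left vertex.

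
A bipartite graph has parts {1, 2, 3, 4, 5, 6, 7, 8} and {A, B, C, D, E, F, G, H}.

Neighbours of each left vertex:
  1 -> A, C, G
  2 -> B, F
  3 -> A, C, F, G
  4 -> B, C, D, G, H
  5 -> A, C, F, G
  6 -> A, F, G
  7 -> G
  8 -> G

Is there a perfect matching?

The set {1, 3, 5, 6, 7, 8} has only 4 neighbours ({A, C, F, G}), so by Hall's theorem at most 6 of the 8 left vertices can be matched.
Hence no matching covers every left vertex.

No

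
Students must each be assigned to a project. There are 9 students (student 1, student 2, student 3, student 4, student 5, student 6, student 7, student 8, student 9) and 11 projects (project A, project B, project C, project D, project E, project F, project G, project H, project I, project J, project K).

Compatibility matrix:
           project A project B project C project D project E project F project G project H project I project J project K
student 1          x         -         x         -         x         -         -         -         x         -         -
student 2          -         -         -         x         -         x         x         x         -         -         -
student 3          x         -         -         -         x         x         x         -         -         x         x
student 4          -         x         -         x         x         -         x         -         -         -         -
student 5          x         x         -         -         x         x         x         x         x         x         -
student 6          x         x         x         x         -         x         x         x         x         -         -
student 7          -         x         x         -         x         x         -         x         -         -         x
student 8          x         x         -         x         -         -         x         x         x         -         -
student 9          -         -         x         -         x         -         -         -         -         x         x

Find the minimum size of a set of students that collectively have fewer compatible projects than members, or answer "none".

A matching saturating every student exists, for instance student 1→project C, student 2→project H, student 3→project A, student 4→project G, student 5→project J, student 6→project B, student 7→project F, student 8→project I, student 9→project E.
By Hall's marriage theorem, this means |N(S)| ≥ |S| for every subset S, so no violating subset exists.

none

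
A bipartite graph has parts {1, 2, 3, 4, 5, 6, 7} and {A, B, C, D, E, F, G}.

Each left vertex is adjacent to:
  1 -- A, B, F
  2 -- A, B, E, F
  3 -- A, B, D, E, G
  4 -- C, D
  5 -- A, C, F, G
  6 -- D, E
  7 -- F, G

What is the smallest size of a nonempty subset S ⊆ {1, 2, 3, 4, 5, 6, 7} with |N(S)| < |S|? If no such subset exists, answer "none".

none

A matching saturating every left vertex exists, for instance 1→B, 2→E, 3→A, 4→C, 5→G, 6→D, 7→F.
By Hall's marriage theorem, this means |N(S)| ≥ |S| for every subset S, so no violating subset exists.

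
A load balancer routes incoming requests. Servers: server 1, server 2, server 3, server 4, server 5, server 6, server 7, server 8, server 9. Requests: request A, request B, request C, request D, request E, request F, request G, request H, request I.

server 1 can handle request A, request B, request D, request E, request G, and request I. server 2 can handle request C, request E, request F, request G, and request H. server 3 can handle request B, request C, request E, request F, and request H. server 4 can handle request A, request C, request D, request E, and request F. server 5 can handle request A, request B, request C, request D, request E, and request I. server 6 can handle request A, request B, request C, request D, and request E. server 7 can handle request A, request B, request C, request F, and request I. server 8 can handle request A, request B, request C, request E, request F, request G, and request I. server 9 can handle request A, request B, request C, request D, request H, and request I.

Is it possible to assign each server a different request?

Yes

One maximum matching: server 1→request G, server 2→request E, server 3→request C, server 4→request A, server 5→request D, server 6→request B, server 7→request I, server 8→request F, server 9→request H.
All 9 servers are covered.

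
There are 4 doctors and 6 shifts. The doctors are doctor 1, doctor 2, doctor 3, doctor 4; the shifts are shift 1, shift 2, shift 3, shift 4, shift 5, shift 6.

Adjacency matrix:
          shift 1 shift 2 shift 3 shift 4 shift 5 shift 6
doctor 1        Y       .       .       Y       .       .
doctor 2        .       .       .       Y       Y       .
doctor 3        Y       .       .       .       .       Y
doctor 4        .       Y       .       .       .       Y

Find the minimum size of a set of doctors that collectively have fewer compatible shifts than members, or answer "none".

A matching saturating every doctor exists, for instance doctor 1→shift 4, doctor 2→shift 5, doctor 3→shift 1, doctor 4→shift 6.
By Hall's marriage theorem, this means |N(S)| ≥ |S| for every subset S, so no violating subset exists.

none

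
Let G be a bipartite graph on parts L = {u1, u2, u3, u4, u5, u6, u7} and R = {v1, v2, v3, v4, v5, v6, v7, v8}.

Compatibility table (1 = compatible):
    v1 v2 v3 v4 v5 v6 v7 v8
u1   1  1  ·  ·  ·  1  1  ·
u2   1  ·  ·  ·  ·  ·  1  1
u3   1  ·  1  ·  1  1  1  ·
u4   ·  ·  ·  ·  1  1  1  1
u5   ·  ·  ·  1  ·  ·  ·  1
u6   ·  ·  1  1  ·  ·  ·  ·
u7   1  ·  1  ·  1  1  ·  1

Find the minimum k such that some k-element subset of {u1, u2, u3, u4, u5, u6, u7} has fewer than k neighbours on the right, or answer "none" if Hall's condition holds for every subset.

none

A matching saturating every left vertex exists, for instance u1→v2, u2→v1, u3→v6, u4→v7, u5→v8, u6→v4, u7→v3.
By Hall's marriage theorem, this means |N(S)| ≥ |S| for every subset S, so no violating subset exists.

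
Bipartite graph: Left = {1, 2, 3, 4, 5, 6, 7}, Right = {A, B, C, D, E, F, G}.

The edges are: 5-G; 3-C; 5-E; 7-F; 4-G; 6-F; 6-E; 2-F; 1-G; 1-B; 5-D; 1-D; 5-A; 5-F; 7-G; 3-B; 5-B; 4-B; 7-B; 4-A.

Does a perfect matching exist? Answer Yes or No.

Yes

For example, pair 1→G, 2→F, 3→C, 4→A, 5→D, 6→E, 7→B.
Every left vertex is matched, so this is a perfect matching.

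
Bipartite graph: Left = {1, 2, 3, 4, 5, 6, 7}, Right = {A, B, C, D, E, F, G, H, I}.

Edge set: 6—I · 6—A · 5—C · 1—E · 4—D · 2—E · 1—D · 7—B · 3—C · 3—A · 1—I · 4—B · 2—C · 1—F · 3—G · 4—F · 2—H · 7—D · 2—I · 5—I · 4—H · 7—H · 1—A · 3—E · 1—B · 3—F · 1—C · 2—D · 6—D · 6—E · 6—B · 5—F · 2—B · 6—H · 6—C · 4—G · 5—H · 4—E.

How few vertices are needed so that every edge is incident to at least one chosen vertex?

7

{1, 2, 3, 4, 5, 6, 7} is a vertex cover of size 7: every edge has an endpoint in this set.
No smaller cover exists because 1–A, 2–H, 3–F, 4–G, 5–C, 6–E, 7–B is a matching of size 7, and a cover must include an endpoint of each of these disjoint edges (König's theorem).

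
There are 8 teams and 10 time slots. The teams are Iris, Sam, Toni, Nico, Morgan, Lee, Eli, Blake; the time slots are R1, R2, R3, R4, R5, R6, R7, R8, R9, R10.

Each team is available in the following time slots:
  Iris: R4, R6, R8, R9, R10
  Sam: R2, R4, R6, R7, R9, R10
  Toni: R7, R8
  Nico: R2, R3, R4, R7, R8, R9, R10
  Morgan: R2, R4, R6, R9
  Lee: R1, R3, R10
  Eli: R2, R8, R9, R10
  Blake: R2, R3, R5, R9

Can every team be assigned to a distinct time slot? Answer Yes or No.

Yes

One maximum matching: Iris–R6, Sam–R2, Toni–R7, Nico–R9, Morgan–R4, Lee–R10, Eli–R8, Blake–R3.
Every team is matched, so this matching saturates all of them.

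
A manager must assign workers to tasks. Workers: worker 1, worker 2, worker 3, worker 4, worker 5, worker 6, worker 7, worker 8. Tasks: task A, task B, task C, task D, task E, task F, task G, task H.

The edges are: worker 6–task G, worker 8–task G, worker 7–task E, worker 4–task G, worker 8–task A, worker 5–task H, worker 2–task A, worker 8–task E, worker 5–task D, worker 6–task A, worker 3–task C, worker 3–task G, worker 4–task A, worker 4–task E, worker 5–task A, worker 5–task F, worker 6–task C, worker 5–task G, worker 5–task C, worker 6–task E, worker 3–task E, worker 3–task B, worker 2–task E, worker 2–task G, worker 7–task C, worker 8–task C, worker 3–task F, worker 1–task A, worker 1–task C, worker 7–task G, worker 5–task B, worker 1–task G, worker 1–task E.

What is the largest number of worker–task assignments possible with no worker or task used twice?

One maximum matching: worker 1-task C, worker 2-task A, worker 3-task B, worker 4-task G, worker 5-task F, worker 6-task E.
The set {worker 1, worker 2, worker 4, worker 6, worker 7, worker 8} has only 4 neighbours ({task A, task C, task E, task G}), so by Hall's theorem at most 6 of the 8 workers can be matched.

6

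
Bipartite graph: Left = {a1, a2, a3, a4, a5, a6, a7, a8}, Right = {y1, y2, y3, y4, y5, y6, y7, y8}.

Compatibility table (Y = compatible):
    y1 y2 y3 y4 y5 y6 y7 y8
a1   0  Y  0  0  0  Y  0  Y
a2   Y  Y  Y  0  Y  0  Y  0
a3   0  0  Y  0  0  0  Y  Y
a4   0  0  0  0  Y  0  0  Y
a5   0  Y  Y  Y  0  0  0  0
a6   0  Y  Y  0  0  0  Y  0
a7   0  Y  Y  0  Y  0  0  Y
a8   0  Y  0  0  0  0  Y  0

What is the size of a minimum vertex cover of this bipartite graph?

The 8 edges a1–y6, a2–y1, a3–y3, a4–y5, a5–y4, a6–y2, a7–y8, a8–y7 form a matching, so any vertex cover needs at least 8 vertices (one per matched edge).
Conversely {a1, a2, a3, a4, a5, a6, a7, a8} meets every edge and has exactly 8 vertices, so 8 is optimal.

8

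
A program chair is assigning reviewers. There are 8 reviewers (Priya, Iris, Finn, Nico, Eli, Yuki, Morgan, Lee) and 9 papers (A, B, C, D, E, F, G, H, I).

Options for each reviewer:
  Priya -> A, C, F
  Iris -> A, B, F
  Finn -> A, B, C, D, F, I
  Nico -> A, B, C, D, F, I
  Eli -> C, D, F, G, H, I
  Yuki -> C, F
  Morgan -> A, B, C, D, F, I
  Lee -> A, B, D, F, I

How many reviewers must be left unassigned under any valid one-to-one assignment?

For example, pair Priya→C, Iris→B, Finn→D, Nico→I, Eli→G, Yuki→F, Morgan→A.
The set {Priya, Iris, Finn, Nico, Yuki, Morgan, Lee} has only 6 neighbours ({A, B, C, D, F, I}), so by Hall's theorem at most 7 of the 8 reviewers can be matched.
That matches 7 of the 8, leaving 1 unmatched; no matching can do better.

1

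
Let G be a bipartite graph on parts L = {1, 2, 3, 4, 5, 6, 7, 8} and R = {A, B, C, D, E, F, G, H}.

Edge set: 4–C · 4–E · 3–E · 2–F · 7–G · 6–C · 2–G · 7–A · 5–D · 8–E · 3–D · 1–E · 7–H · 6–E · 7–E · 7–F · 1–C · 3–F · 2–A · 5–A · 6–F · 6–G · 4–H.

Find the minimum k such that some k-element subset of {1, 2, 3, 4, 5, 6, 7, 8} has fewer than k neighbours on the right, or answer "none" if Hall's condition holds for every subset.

8

Take S = {1, 2, 3, 4, 5, 6, 7, 8}. Its neighbourhood is {A, C, D, E, F, G, H}, so |N(S)| = 7 < |S| = 8.
Every subset of size less than 8 has at least as many neighbours as members, so 8 is the minimum.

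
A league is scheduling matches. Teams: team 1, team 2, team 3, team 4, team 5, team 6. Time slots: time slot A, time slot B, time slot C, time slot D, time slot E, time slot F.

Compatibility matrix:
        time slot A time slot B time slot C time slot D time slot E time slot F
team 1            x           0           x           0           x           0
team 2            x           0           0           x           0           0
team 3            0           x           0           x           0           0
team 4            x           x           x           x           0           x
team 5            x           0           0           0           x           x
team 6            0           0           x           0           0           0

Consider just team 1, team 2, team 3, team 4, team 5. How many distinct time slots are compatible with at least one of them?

6

The union of neighbours of {team 1, team 2, team 3, team 4, team 5} is {time slot A, time slot B, time slot C, time slot D, time slot E, time slot F}, which has 6 elements.
Since |N(S)| = 6 ≥ |S| = 5, Hall's condition holds for this subset.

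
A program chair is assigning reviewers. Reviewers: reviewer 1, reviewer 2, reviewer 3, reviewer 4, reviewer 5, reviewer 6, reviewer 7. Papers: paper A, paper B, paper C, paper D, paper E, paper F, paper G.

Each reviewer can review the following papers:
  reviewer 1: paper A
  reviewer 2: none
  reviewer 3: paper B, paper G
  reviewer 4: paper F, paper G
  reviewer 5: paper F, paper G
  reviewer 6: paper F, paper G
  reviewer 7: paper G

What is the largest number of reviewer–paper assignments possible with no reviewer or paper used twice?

One maximum matching: reviewer 1→paper A, reviewer 3→paper B, reviewer 4→paper G, reviewer 5→paper F.
The set {reviewer 2, reviewer 4, reviewer 5, reviewer 6, reviewer 7} has only 2 neighbours ({paper F, paper G}), so by Hall's theorem at most 4 of the 7 reviewers can be matched.

4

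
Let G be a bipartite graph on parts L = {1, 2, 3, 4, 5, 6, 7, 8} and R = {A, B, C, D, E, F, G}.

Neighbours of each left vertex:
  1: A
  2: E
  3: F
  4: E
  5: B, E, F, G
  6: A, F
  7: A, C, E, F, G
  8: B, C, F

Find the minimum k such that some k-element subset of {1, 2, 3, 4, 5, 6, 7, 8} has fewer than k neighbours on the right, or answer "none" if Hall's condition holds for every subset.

Take S = {2, 4}. Its neighbourhood is {E}, so |N(S)| = 1 < |S| = 2.
No single vertex violates Hall's condition since each has at least one neighbour, so 2 is the minimum.

2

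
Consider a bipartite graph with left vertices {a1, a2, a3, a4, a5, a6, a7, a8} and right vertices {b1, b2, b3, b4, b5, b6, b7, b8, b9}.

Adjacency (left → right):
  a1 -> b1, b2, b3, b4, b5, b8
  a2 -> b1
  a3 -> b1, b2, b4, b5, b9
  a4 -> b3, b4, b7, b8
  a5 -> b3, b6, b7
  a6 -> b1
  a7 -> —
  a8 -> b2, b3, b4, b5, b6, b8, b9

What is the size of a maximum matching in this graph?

6

A valid assignment of size 6: a1–b8, a2–b1, a3–b4, a4–b3, a5–b6, a8–b5.
The set {a2, a6, a7} has only 1 neighbour ({b1}), so by Hall's theorem at most 6 of the 8 left vertices can be matched.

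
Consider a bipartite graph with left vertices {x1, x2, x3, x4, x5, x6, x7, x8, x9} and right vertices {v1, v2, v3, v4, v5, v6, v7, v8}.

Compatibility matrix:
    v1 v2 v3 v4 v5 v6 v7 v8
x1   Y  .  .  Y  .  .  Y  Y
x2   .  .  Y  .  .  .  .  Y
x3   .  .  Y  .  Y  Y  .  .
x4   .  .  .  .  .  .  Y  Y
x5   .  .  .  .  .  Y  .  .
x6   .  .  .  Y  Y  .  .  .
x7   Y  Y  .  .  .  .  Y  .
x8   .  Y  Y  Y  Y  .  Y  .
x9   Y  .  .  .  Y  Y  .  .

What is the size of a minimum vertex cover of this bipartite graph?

8

{v1, v2, v3, v4, v5, v6, v7, v8} is a vertex cover of size 8: every edge has an endpoint in this set.
No smaller cover exists because x1–v1, x2–v8, x3–v5, x4–v7, x5–v6, x6–v4, x7–v2, x8–v3 is a matching of size 8, and a cover must include an endpoint of each of these disjoint edges (König's theorem).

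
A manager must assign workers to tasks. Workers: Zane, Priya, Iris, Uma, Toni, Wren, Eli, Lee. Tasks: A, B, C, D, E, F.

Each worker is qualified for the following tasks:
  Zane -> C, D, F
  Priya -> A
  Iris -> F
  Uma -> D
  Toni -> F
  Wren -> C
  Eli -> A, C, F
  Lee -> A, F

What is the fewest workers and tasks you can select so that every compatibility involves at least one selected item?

4

A maximum matching has 4 edges (e.g. Zane–C, Priya–A, Iris–F, Uma–D).
By König's theorem the minimum vertex cover has the same size. One such cover is {A, C, D, F}.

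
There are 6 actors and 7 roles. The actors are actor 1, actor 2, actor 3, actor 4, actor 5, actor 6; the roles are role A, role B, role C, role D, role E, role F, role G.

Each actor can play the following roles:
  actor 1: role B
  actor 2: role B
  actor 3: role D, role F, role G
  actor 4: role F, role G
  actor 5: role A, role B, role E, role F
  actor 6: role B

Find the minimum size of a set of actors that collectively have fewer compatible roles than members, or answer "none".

2

Take S = {actor 1, actor 2}. Its neighbourhood is {role B}, so |N(S)| = 1 < |S| = 2.
No single vertex violates Hall's condition since each has at least one neighbour, so 2 is the minimum.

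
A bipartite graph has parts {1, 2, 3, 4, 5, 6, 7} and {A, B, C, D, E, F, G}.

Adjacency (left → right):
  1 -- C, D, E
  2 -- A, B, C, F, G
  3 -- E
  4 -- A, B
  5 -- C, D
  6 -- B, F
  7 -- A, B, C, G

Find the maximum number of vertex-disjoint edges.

7

A valid assignment of size 7: 1→D, 2→G, 3→E, 4→A, 5→C, 6→F, 7→B.
All 7 left vertices are matched, so no larger matching exists.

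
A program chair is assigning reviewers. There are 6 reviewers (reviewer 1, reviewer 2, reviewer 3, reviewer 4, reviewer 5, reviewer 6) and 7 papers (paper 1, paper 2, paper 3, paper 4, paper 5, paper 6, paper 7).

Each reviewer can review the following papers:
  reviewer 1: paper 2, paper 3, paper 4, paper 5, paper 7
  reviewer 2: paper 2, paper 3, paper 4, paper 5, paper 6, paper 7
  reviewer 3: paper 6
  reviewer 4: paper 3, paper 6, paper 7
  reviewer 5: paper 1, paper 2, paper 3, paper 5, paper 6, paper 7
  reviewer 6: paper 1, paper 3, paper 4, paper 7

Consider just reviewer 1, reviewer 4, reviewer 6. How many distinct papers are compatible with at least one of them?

7

The union of neighbours of {reviewer 1, reviewer 4, reviewer 6} is {paper 1, paper 2, paper 3, paper 4, paper 5, paper 6, paper 7}, which has 7 elements.
Since |N(S)| = 7 ≥ |S| = 3, Hall's condition holds for this subset.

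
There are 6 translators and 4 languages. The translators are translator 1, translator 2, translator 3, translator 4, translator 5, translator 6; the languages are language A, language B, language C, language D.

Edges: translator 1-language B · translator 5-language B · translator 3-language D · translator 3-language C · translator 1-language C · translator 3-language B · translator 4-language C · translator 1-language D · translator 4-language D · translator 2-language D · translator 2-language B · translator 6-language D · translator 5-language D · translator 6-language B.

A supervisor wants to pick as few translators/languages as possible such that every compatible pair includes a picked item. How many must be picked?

3

The 3 edges translator 1–language C, translator 2–language B, translator 3–language D form a matching, so any vertex cover needs at least 3 vertices (one per matched edge).
Conversely {language B, language C, language D} meets every edge and has exactly 3 vertices, so 3 is optimal.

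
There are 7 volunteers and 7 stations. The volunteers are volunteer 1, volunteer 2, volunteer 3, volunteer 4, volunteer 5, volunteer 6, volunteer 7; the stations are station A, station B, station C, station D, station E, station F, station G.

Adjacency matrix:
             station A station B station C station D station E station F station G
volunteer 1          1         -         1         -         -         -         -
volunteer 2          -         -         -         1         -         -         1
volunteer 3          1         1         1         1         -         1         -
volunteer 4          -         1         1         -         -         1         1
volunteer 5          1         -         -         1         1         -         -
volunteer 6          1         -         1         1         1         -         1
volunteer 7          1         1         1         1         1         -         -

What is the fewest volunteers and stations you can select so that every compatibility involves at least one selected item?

{volunteer 1, volunteer 2, volunteer 3, volunteer 4, volunteer 5, volunteer 6, volunteer 7} is a vertex cover of size 7: every edge has an endpoint in this set.
No smaller cover exists because volunteer 1–station A, volunteer 2–station D, volunteer 3–station F, volunteer 4–station C, volunteer 5–station E, volunteer 6–station G, volunteer 7–station B is a matching of size 7, and a cover must include an endpoint of each of these disjoint edges (König's theorem).

7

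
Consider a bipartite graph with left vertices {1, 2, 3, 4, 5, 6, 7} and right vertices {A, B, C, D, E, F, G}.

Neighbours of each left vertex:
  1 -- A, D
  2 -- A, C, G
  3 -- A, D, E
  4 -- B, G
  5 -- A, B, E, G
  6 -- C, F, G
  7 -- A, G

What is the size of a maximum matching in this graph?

For example, pair 1→A, 2→C, 3→D, 4→B, 5→E, 6→F, 7→G.
This saturates every left vertex, so 7 is the maximum.

7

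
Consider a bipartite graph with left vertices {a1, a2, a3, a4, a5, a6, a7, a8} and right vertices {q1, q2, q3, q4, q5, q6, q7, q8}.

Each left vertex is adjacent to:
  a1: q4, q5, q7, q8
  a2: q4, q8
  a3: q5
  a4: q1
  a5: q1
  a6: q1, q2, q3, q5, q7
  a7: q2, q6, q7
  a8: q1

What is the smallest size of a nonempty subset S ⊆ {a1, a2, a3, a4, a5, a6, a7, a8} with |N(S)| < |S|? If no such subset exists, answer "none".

2

Take S = {a4, a5}. Its neighbourhood is {q1}, so |N(S)| = 1 < |S| = 2.
No single vertex violates Hall's condition since each has at least one neighbour, so 2 is the minimum.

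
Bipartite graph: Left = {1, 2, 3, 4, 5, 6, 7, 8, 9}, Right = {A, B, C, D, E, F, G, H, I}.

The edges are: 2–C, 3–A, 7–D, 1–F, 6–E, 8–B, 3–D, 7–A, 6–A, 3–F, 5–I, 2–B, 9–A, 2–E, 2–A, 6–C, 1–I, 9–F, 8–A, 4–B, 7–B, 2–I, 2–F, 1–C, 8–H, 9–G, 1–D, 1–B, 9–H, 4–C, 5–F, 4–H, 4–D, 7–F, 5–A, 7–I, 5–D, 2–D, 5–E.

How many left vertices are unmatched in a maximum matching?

A valid assignment of size 9: 1→F, 2→E, 3→D, 4→H, 5→I, 6→C, 7→A, 8→B, 9→G.
This saturates every left vertex, so 9 is the maximum.
That matches 9 of the 9, leaving 0 unmatched; no matching can do better.

0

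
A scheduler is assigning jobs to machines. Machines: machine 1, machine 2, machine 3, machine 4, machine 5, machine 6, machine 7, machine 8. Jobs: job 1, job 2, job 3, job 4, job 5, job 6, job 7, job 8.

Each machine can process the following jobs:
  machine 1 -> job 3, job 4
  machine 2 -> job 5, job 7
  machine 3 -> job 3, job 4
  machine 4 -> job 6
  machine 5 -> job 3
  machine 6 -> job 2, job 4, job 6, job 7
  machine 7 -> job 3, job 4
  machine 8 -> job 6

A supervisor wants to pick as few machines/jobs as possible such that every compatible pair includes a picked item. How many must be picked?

5

The 5 edges machine 1–job 4, machine 2–job 5, machine 3–job 3, machine 4–job 6, machine 6–job 2 form a matching, so any vertex cover needs at least 5 vertices (one per matched edge).
Conversely {machine 2, machine 6, job 3, job 4, job 6} meets every edge and has exactly 5 vertices, so 5 is optimal.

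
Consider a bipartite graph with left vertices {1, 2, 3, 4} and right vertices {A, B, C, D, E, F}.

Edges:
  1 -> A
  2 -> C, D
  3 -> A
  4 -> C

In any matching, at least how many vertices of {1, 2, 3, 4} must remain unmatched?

1

For example, pair 1→A, 2→D, 4→C.
The set {1, 3} has only 1 neighbour ({A}), so by Hall's theorem at most 3 of the 4 left vertices can be matched.
That matches 3 of the 4, leaving 1 unmatched; no matching can do better.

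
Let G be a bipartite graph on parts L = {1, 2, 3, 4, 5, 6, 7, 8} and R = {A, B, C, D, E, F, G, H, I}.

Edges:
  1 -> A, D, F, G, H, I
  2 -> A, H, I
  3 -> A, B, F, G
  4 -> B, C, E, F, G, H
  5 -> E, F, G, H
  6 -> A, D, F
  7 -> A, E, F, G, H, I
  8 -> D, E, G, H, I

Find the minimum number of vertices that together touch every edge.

8

A maximum matching has 8 edges (e.g. 1–H, 2–I, 3–F, 4–B, 5–E, 6–D, 7–A, 8–G).
By König's theorem the minimum vertex cover has the same size. One such cover is {1, 2, 3, 4, 5, 6, 7, 8}.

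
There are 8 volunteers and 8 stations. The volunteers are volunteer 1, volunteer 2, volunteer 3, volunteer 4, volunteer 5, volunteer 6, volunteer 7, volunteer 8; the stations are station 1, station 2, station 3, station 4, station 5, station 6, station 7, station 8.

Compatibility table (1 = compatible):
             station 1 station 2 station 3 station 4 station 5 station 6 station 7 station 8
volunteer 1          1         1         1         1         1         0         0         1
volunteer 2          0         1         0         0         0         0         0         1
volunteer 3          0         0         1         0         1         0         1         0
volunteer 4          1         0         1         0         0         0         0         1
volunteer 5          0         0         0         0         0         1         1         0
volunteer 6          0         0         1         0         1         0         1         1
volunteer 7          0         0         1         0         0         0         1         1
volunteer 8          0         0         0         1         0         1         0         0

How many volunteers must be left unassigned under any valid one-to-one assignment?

For example, pair volunteer 1→station 5, volunteer 2→station 2, volunteer 3→station 7, volunteer 4→station 1, volunteer 5→station 6, volunteer 6→station 8, volunteer 7→station 3, volunteer 8→station 4.
This saturates every volunteer, so 8 is the maximum.
That matches 8 of the 8, leaving 0 unmatched; no matching can do better.

0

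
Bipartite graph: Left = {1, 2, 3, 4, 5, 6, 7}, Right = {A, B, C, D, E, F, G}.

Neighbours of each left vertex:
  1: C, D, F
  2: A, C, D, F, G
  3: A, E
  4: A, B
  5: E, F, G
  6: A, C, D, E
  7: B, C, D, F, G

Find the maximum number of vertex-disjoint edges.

A valid assignment of size 7: 1–F, 2–D, 3–A, 4–B, 5–E, 6–C, 7–G.
This saturates every left vertex, so 7 is the maximum.

7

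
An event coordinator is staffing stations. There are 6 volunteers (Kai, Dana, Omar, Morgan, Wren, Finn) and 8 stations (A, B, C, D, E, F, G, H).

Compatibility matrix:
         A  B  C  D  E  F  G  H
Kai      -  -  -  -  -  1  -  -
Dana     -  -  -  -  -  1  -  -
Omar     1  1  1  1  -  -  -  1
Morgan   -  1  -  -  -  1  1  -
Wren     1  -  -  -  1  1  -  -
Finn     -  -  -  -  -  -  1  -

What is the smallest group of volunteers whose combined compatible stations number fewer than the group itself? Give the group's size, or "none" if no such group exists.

2

Take S = {Kai, Dana}. Its neighbourhood is {F}, so |N(S)| = 1 < |S| = 2.
No single vertex violates Hall's condition since each has at least one neighbour, so 2 is the minimum.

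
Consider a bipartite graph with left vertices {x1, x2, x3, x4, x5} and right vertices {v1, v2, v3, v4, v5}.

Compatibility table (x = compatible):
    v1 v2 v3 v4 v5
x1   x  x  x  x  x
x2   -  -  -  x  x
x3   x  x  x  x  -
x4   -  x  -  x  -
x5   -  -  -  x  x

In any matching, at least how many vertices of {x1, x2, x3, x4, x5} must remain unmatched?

0

A valid assignment of size 5: x1-v3, x2-v5, x3-v1, x4-v2, x5-v4.
All 5 left vertices are matched, so no larger matching exists.
That matches 5 of the 5, leaving 0 unmatched; no matching can do better.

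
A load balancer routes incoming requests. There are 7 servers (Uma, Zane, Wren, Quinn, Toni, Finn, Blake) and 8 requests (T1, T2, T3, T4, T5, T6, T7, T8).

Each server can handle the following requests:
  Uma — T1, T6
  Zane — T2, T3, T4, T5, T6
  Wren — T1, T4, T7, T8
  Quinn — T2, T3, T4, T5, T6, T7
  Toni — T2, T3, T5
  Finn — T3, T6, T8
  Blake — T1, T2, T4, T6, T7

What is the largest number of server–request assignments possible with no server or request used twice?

7

A valid assignment of size 7: Uma-T1, Zane-T5, Wren-T8, Quinn-T4, Toni-T2, Finn-T6, Blake-T7.
All 7 servers are matched, so no larger matching exists.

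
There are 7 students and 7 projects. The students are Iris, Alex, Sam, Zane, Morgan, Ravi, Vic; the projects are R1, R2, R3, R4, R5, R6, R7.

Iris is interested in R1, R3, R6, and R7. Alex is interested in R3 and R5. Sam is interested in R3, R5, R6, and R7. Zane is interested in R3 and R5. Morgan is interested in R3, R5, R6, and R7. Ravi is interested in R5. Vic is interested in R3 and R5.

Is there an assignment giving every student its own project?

The set {Alex, Zane, Ravi, Vic} has only 2 neighbours ({R3, R5}), so by Hall's theorem at most 5 of the 7 students can be matched.
Hence no matching covers every student.

No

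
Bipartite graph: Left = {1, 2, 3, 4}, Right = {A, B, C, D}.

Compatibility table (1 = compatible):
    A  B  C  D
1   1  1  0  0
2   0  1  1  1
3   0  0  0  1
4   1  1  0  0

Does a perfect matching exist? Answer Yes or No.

One maximum matching: 1–A, 2–C, 3–D, 4–B.
All 4 left vertices are covered.

Yes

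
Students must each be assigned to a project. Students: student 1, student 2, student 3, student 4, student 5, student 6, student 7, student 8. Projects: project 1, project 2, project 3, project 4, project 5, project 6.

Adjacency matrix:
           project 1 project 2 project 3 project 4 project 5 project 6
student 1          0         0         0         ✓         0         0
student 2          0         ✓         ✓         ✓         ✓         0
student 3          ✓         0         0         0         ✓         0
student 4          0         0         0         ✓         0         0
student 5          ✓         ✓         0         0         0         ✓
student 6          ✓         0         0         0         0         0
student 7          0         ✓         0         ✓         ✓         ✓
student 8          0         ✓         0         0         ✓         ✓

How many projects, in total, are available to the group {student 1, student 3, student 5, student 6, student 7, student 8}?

The union of neighbours of {student 1, student 3, student 5, student 6, student 7, student 8} is {project 1, project 2, project 4, project 5, project 6}, which has 5 elements.
Since |N(S)| = 5 < |S| = 6, Hall's condition fails for this subset.

5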